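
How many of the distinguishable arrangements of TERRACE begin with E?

360

With the first slot taken by E, it remains to arrange the other 6 letters (TRRACE).
Those 6 letters have R appearing twice, giving (6)!/(2!) = 360.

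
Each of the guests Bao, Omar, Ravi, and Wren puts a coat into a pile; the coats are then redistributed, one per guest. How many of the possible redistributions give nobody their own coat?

9

Let Aᵢ be the assignments in which guest i gets their own coat. We want the size of the complement of A₁∪…∪A_4.
By inclusion–exclusion this is Σ_{j=0}^{4} (−1)^j C(4,j)·(4−j)!.
Computing: 24 − 24 + 12 − 4 + 1 = 9.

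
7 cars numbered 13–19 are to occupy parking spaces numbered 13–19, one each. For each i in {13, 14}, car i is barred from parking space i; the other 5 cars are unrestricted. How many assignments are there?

3720

Let Aᵢ (for i ∈ {13, 14}) be the placements that put car i in its forbidden parking space. Any j of these fix j positions, leaving (7−j)! ways to fill the rest, and there are C(2,j) ways to pick which j.
By inclusion–exclusion, the number of valid placements is Σ_{j=0}^{2} (−1)^j C(2,j)·(7−j)!.
Computing: 5040 − 1440 + 120 = 3720.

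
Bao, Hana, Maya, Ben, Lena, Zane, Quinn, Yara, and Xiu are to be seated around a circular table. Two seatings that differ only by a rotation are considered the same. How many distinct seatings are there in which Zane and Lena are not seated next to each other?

All circular seatings of 9 people number (8)! = 40320.
Seatings with Zane beside Lena: treat them as a block with 2 internal orders, giving 2 × (7)! = 10080.
Subtracting, 40320 − 10080 = 30240.

30240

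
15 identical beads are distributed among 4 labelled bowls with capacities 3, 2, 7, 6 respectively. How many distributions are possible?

19

Without the upper bounds there are C(18,3) = 816 ways to split 15 among 4 bowls.
Subtract solutions that violate a single cap (substitute x_i' = x_i − (cap_i+1)): x_1 ≥ 4 gives C(14,3) = 364; x_2 ≥ 3 gives C(15,3) = 455; x_3 ≥ 8 gives C(10,3) = 120; x_4 ≥ 7 gives C(11,3) = 165. Together 1104.
Add back pairs where two caps are both exceeded: 165 + 20 + 35 + 35 + 56 + 1 = 312.
Subtract triples: 1 + 4 + 0 + 0 = 5.
By inclusion–exclusion the count is 816 − 1104 + 312 − 5 = 19.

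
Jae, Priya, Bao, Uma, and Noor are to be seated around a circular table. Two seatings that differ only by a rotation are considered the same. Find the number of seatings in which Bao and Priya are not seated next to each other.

12

Without the restriction there are (4)! = 24 seatings.
Seatings with Bao beside Priya: treat them as a block with 2 internal orders, giving 2 × (3)! = 12.
Subtracting, 24 − 12 = 12.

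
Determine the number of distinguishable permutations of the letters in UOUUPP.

The 6 letters of UOUUPP have repeats: P appearing twice and U appearing 3 times.
The number of distinct arrangements is 6!/(3!·2!) = 720/12 = 60.

60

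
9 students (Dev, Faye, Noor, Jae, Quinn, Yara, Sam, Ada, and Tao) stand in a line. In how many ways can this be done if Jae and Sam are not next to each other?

282240

There are 9! = 362880 arrangements in all. If Jae and Sam are adjacent, merging them into one block gives 2·(8)! = 80640 arrangements.
So 362880 − 80640 = 282240 arrangements keep them apart.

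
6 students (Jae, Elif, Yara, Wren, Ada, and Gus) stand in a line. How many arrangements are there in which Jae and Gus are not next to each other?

480

Of the 6! = 720 arrangements, those with Jae and Gus adjacent number 2 × 5! = 240 (treat the pair as a block with 2 internal orders).
So 720 − 240 = 480 arrangements keep them apart.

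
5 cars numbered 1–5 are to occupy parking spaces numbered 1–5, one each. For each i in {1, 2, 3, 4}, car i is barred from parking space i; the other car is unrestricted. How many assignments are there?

53

Let Aᵢ (for 1 ≤ i ≤ 4) be the placements that put car i in its forbidden parking space. Any j of these fix j positions, leaving (5−j)! ways to fill the rest, and there are C(4,j) ways to pick which j.
By inclusion–exclusion, the number of valid placements is Σ_{j=0}^{4} (−1)^j C(4,j)·(5−j)!.
Computing: 120 − 96 + 36 − 8 + 1 = 53.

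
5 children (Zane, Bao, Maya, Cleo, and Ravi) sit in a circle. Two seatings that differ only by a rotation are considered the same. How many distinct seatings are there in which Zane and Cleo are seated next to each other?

Treat {Zane, Cleo} as one unit (2 internal orders) and seat the resulting 4 units around the table: (3)! circular arrangements.
So 2 × (3)! = 2 × 6 = 12.

12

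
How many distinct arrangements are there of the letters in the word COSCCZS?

Letter multiplicities in COSCCZS: C×3, O×1, S×2, Z×1.
So there are 7! / (3!·2!) = 420 distinguishable arrangements.

420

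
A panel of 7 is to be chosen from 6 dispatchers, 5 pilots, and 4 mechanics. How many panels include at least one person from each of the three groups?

Unrestricted: C(15,7) = 6435 ways to pick any 7 of the 15.
Subtract selections that omit an entire group: no dispatchers → C(9,7) = 36; no pilots → C(10,7) = 120; no mechanics → C(11,7) = 330.
Add back selections omitting two groups (i.e. drawn from a single group): C(6,7) + C(5,7) + C(4,7) = 0.
By inclusion–exclusion: 6435 − 486 + 0 = 5949.

5949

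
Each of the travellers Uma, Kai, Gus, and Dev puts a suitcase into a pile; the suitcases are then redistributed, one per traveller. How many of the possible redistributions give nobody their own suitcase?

This is the derangement count D_4: permutations of 4 items with no fixed point.
By inclusion–exclusion this is Σ_{j=0}^{4} (−1)^j C(4,j)·(4−j)!.
Computing: 24 − 24 + 12 − 4 + 1 = 9.

9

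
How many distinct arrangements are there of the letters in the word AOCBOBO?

420

AOCBOBO has 7 letters with B appearing twice and O appearing 3 times.
So there are 7! / (3!·2!) = 420 distinguishable arrangements.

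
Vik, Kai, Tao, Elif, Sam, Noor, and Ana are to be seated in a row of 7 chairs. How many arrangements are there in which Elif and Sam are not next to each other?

3600

There are 7! = 5040 arrangements in all. If Elif and Sam are adjacent, merging them into one block gives 2·(6)! = 1440 arrangements.
Complementary counting: 5040 − 1440 = 3600.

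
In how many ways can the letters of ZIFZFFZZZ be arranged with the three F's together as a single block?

Treat the 3 copies of F as a single block. The multiset to arrange is then {FFF, I, Z, Z, Z, Z, Z}, 7 items in all.
That gives (7)!/(5!) = 42 arrangements.

42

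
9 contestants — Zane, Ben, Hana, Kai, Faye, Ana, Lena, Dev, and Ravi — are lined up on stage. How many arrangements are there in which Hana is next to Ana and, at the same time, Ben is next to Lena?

Treat {Hana,Ana} as one block (2 orders) and {Ben,Lena} as another (2 orders).
That leaves 7 units to arrange: 2 × 2 × 7! = 4 × 5040 = 20160.

20160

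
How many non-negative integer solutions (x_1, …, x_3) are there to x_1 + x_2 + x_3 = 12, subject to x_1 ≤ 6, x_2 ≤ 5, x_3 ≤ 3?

6

By stars and bars, unrestricted non-negative solutions to x_1+…+x_3 = 12 number C(12+2,2) = 91.
Subtract solutions that violate a single cap (substitute x_i' = x_i − (cap_i+1)): x_1 ≥ 7 gives C(7,2) = 21; x_2 ≥ 6 gives C(8,2) = 28; x_3 ≥ 4 gives C(10,2) = 45. Together 94.
Add back pairs where two caps are both exceeded: 0 + 3 + 6 = 9.
By inclusion–exclusion the count is 91 − 94 + 9 = 6.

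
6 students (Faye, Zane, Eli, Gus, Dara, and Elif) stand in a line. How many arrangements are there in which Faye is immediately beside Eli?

240

Treat {Faye, Eli} as a single unit. There are 5 units to order, and the pair itself can be ordered 2 ways.
So the count is 2·(5)! = 240.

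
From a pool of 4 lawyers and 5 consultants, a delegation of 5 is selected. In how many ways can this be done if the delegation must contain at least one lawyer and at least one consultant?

Unrestricted: C(9,5) = 126 ways to pick any 5 of the 9.
Selections missing a whole group: no lawyers → C(5,5) = 1; no consultants → C(4,5) = 0.
Both groups omitted at once is impossible, so 126 − 1 = 125.

125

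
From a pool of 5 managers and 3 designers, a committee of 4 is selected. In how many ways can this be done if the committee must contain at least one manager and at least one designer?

With no constraint there are C(8,4) = 70 possible selections.
Selections missing a whole group: no managers → C(3,4) = 0; no designers → C(5,4) = 5.
Both groups omitted at once is impossible, so 70 − 5 = 65.

65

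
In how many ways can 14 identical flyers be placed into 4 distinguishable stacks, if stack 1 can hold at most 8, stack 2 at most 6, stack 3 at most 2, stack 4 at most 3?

42

Ignoring the caps, the number of non-negative solutions to x_1+…+x_4 = 14 is C(17,3) = 680.
Subtract solutions that violate a single cap (substitute x_i' = x_i − (cap_i+1)): x_1 ≥ 9 gives C(8,3) = 56; x_2 ≥ 7 gives C(10,3) = 120; x_3 ≥ 3 gives C(14,3) = 364; x_4 ≥ 4 gives C(13,3) = 286. Together 826.
Add back pairs where two caps are both exceeded: 0 + 10 + 4 + 35 + 20 + 120 = 189.
Subtract triples: 0 + 0 + 0 + 1 = 1.
By inclusion–exclusion the count is 680 − 826 + 189 − 1 = 42.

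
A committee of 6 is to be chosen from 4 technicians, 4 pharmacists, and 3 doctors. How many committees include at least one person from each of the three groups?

420

With no constraint there are C(11,6) = 462 possible selections.
Subtract selections that omit an entire group: no technicians → C(7,6) = 7; no pharmacists → C(7,6) = 7; no doctors → C(8,6) = 28.
Add back selections omitting two groups (i.e. drawn from a single group): C(4,6) + C(4,6) + C(3,6) = 0.
By inclusion–exclusion: 462 − 42 + 0 = 420.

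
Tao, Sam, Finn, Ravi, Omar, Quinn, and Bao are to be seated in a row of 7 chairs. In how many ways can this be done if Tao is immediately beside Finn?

1440

Treat {Tao, Finn} as a single unit. There are 6 units to order, and the pair itself can be ordered 2 ways.
That gives 2 × 6! = 2 × 720 = 1440.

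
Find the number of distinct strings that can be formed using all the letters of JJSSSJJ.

Letter multiplicities in JJSSSJJ: J×4, S×3.
So there are 7! / (4!·3!) = 35 distinguishable arrangements.

35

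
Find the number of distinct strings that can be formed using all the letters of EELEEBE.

The 7 letters of EELEEBE have repeats: E appearing 5 times.
Dividing 7! = 5040 by 5! = 120 for the repeated letters gives 42.

42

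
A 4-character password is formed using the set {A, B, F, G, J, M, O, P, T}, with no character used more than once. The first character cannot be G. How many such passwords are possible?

2688

The first character has 9−1 = 8 choices (anything except G).
The remaining 3 characters are filled from the other 8 symbols without repetition: 8 × 7 × 6 = 336.
Total: 8 × 336 = 2688.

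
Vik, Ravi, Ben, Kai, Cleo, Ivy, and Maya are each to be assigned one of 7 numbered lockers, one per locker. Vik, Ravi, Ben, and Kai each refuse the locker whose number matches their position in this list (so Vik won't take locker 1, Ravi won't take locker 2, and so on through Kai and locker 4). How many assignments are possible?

Let Aᵢ (for 1 ≤ i ≤ 4) be the placements that put person i in their forbidden locker. Any j of these fix j positions, leaving (7−j)! ways to fill the rest, and there are C(4,j) ways to pick which j.
By inclusion–exclusion, the number of valid placements is Σ_{j=0}^{4} (−1)^j C(4,j)·(7−j)!.
Computing: 5040 − 2880 + 720 − 96 + 6 = 2790.

2790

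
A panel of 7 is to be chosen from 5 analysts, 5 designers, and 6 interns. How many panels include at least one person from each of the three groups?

10660

Unrestricted: C(16,7) = 11440 ways to pick any 7 of the 16.
Subtract selections that omit an entire group: no analysts → C(11,7) = 330; no designers → C(11,7) = 330; no interns → C(10,7) = 120.
Add back selections omitting two groups (i.e. drawn from a single group): C(5,7) + C(5,7) + C(6,7) = 0.
By inclusion–exclusion: 11440 − 780 + 0 = 10660.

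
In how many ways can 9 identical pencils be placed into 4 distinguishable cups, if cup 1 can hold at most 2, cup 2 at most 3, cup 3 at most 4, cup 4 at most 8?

59

Without the upper bounds there are C(12,3) = 220 ways to split 9 among 4 cups.
Subtract solutions that violate a single cap (substitute x_i' = x_i − (cap_i+1)): x_1 ≥ 3 gives C(9,3) = 84; x_2 ≥ 4 gives C(8,3) = 56; x_3 ≥ 5 gives C(7,3) = 35; x_4 ≥ 9 gives C(3,3) = 1. Together 176.
Add back pairs where two caps are both exceeded: 10 + 4 + 0 + 1 + 0 + 0 = 15.
By inclusion–exclusion the count is 220 − 176 + 15 = 59.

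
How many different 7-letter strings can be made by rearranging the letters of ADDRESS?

The 7 letters of ADDRESS have repeats: D appearing twice and S appearing twice.
Dividing 7! = 5040 by 2!·2! = 4 for the repeated letters gives 1260.

1260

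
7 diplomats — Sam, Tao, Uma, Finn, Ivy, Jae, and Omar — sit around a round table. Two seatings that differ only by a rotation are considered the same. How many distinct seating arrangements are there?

720

Around a circle, 7 distinct people have 7!/7 = (6)! = 720 rotationally distinct seatings.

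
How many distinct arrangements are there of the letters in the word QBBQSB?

60

The 6 letters of QBBQSB have repeats: B appearing 3 times and Q appearing twice.
The number of distinct arrangements is 6!/(3!·2!) = 720/12 = 60.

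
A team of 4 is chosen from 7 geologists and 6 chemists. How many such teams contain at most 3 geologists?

680

Split by how many geologists are chosen (0 through 3).
Sum: C(7,0)·C(6,4) + C(7,1)·C(6,3) + C(7,2)·C(6,2) + C(7,3)·C(6,1) = 15 + 140 + 315 + 210 = 680.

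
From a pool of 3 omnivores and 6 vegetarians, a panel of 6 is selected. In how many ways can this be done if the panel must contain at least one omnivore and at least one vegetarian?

83

With no constraint there are C(9,6) = 84 possible selections.
Selections missing a whole group: no omnivores → C(6,6) = 1; no vegetarians → C(3,6) = 0.
Both groups omitted at once is impossible, so 84 − 1 = 83.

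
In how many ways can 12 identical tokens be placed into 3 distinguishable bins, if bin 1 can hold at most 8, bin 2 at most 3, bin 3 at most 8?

26

By stars and bars, unrestricted non-negative solutions to x_1+…+x_3 = 12 number C(12+2,2) = 91.
Subtract solutions that violate a single cap (substitute x_i' = x_i − (cap_i+1)): x_1 ≥ 9 gives C(5,2) = 10; x_2 ≥ 4 gives C(10,2) = 45; x_3 ≥ 9 gives C(5,2) = 10. Together 65.
No two caps can be exceeded simultaneously, so the pair terms are all 0.
By inclusion–exclusion the count is 91 − 65 + 0 = 26.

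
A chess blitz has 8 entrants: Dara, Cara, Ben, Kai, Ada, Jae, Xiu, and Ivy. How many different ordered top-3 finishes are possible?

This is an ordered selection of 3 from 8: P(8,3).
That gives 8 × 7 × 6 = 336.

336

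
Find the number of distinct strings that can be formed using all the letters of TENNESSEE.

The 9 letters of TENNESSEE have repeats: E appearing 4 times, N appearing twice, and S appearing twice.
The number of distinct arrangements is 9!/(4!·2!·2!) = 362880/96 = 3780.

3780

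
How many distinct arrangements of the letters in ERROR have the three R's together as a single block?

6

Treat the 3 copies of R as a single block. The multiset to arrange is then {RRR, E, O}, 3 items in all.
All 3 items are distinct, so there are (3)! = 6 arrangements.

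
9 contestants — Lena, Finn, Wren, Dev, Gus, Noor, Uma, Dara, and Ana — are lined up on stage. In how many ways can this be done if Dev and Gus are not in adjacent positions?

282240

There are 9! = 362880 arrangements in all. If Dev and Gus are adjacent, merging them into one block gives 2·(8)! = 80640 arrangements.
So 362880 − 80640 = 282240 arrangements keep them apart.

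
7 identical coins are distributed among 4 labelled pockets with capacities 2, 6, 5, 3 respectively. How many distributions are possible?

By stars and bars, unrestricted non-negative solutions to x_1+…+x_4 = 7 number C(7+3,3) = 120.
Subtract solutions that violate a single cap (substitute x_i' = x_i − (cap_i+1)): x_1 ≥ 3 gives C(7,3) = 35; x_2 ≥ 7 gives C(3,3) = 1; x_3 ≥ 6 gives C(4,3) = 4; x_4 ≥ 4 gives C(6,3) = 20. Together 60.
Add back pairs where two caps are both exceeded: 0 + 0 + 1 + 0 + 0 + 0 = 1.
By inclusion–exclusion the count is 120 − 60 + 1 = 61.

61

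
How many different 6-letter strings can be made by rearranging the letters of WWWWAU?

30

Letter multiplicities in WWWWAU: A×1, U×1, W×4.
Dividing 6! = 720 by 4! = 24 for the repeated letters gives 30.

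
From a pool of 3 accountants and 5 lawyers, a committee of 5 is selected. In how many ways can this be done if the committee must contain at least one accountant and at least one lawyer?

55

Total 5-person selections from all 8: C(8,5) = 56.
Subtract selections that omit an entire group: no accountants → C(5,5) = 1; no lawyers → C(3,5) = 0.
Both groups omitted at once is impossible, so 56 − 1 = 55.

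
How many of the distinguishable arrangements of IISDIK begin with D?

20

With the first slot taken by D, it remains to arrange the other 5 letters (IISIK).
Those 5 letters have I appearing 3 times, giving (5)!/(3!) = 20.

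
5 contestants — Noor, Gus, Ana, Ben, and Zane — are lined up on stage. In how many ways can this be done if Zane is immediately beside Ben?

48

Place the 3 others and the Zane-Ben pair as 4 objects in a line; the pair has 2 internal arrangements.
So the count is 2·(4)! = 48.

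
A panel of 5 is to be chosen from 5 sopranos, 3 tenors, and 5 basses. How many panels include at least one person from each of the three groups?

925

With no constraint there are C(13,5) = 1287 possible selections.
Selections missing a whole group: no sopranos → C(8,5) = 56; no tenors → C(10,5) = 252; no basses → C(8,5) = 56.
Add back selections omitting two groups (i.e. drawn from a single group): C(5,5) + C(3,5) + C(5,5) = 2.
By inclusion–exclusion: 1287 − 364 + 2 = 925.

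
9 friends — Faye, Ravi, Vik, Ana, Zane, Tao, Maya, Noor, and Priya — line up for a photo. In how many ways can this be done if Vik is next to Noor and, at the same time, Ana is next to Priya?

20160

Treat {Vik,Noor} as one block (2 orders) and {Ana,Priya} as another (2 orders).
That leaves 7 units to arrange: 2 × 2 × 7! = 4 × 5040 = 20160.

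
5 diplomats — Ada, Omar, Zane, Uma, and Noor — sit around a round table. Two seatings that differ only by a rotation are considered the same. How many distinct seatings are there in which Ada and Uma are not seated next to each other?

12

Without the restriction there are (4)! = 24 seatings.
Those with Ada next to Uma: fuse the pair into one unit and seat 4 units around a circle — 2·(3)! = 12.
Subtracting, 24 − 12 = 12.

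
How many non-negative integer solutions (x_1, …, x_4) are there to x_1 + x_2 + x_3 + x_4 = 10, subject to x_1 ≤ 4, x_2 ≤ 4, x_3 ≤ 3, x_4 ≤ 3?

By stars and bars, unrestricted non-negative solutions to x_1+…+x_4 = 10 number C(10+3,3) = 286.
Subtract solutions that violate a single cap (substitute x_i' = x_i − (cap_i+1)): x_1 ≥ 5 gives C(8,3) = 56; x_2 ≥ 5 gives C(8,3) = 56; x_3 ≥ 4 gives C(9,3) = 84; x_4 ≥ 4 gives C(9,3) = 84. Together 280.
Add back pairs where two caps are both exceeded: 1 + 4 + 4 + 4 + 4 + 10 = 27.
By inclusion–exclusion the count is 286 − 280 + 27 = 33.

33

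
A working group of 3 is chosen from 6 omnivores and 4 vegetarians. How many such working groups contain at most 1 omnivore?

40

Split by how many omnivores are chosen (0 through 1).
Sum: C(6,0)·C(4,3) + C(6,1)·C(4,2) = 4 + 36 = 40.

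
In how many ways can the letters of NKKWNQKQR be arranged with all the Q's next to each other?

3360

Treat the 2 copies of Q as a single block. The multiset to arrange is then {QQ, K, K, K, N, N, R, W}, 8 items in all.
That gives (8)!/(3!·2!) = 3360 arrangements.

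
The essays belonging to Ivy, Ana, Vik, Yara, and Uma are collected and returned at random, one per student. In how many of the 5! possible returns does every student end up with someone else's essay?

Let Aᵢ be the assignments in which student i gets their own essay. We want the size of the complement of A₁∪…∪A_5.
By inclusion–exclusion this is Σ_{j=0}^{5} (−1)^j C(5,j)·(5−j)!.
Computing: 120 − 120 + 60 − 20 + 5 − 1 = 44.

44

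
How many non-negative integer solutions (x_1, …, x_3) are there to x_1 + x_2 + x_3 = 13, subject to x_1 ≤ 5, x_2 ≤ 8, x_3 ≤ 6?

By stars and bars, unrestricted non-negative solutions to x_1+…+x_3 = 13 number C(13+2,2) = 105.
Subtract solutions that violate a single cap (substitute x_i' = x_i − (cap_i+1)): x_1 ≥ 6 gives C(9,2) = 36; x_2 ≥ 9 gives C(6,2) = 15; x_3 ≥ 7 gives C(8,2) = 28. Together 79.
Add back pairs where two caps are both exceeded: 0 + 1 + 0 = 1.
By inclusion–exclusion the count is 105 − 79 + 1 = 27.

27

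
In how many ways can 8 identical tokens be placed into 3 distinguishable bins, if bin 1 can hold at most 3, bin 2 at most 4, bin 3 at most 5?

Without the upper bounds there are C(10,2) = 45 ways to split 8 among 3 bins.
Subtract solutions that violate a single cap (substitute x_i' = x_i − (cap_i+1)): x_1 ≥ 4 gives C(6,2) = 15; x_2 ≥ 5 gives C(5,2) = 10; x_3 ≥ 6 gives C(4,2) = 6. Together 31.
No two caps can be exceeded simultaneously, so the pair terms are all 0.
By inclusion–exclusion the count is 45 − 31 + 0 = 14.

14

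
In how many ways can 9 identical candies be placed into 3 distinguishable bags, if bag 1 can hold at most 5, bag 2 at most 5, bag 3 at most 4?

Without the upper bounds there are C(11,2) = 55 ways to split 9 among 3 bags.
Subtract solutions that violate a single cap (substitute x_i' = x_i − (cap_i+1)): x_1 ≥ 6 gives C(5,2) = 10; x_2 ≥ 6 gives C(5,2) = 10; x_3 ≥ 5 gives C(6,2) = 15. Together 35.
No two caps can be exceeded simultaneously, so the pair terms are all 0.
By inclusion–exclusion the count is 55 − 35 + 0 = 20.

20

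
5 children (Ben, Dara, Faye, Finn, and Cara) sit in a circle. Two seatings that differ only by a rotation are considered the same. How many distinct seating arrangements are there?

24

Around a circle, 5 distinct people have 5!/5 = (4)! = 24 rotationally distinct seatings.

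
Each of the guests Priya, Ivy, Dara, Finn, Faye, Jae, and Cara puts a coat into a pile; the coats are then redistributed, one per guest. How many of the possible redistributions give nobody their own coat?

Let Aᵢ be the assignments in which guest i gets their own coat. We want the size of the complement of A₁∪…∪A_7.
By inclusion–exclusion this is Σ_{j=0}^{7} (−1)^j C(7,j)·(7−j)!.
Computing: 5040 − 5040 + 2520 − 840 + 210 − 42 + 7 − 1 = 1854.

1854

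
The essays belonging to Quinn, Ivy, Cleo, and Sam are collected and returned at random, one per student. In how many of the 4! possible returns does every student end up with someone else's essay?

This is the derangement count D_4: permutations of 4 items with no fixed point.
By inclusion–exclusion this is Σ_{j=0}^{4} (−1)^j C(4,j)·(4−j)!.
Computing: 24 − 24 + 12 − 4 + 1 = 9.

9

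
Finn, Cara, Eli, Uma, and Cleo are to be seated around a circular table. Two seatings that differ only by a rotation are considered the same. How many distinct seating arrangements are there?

24

Fix one person's seat to break rotational symmetry; the remaining 4 people can be arranged in (4)! = 24 ways.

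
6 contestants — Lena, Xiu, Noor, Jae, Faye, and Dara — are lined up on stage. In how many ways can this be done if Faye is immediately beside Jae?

Treat {Faye, Jae} as a single unit. There are 5 units to order, and the pair itself can be ordered 2 ways.
That gives 2 × 5! = 2 × 120 = 240.

240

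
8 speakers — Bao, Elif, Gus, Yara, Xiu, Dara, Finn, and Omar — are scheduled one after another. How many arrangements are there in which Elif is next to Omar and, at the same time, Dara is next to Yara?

Treat {Elif,Omar} as one block (2 orders) and {Dara,Yara} as another (2 orders).
That leaves 6 units to arrange: 2 × 2 × 6! = 4 × 720 = 2880.

2880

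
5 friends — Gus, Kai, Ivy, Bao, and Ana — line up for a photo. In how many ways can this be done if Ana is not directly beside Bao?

Of the 5! = 120 arrangements, those with Ana and Bao adjacent number 2 × 4! = 48 (treat the pair as a block with 2 internal orders).
Complementary counting: 120 − 48 = 72.

72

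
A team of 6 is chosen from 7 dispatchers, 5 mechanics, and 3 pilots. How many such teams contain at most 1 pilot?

3300

Split by how many pilots are chosen (0 through 1).
Sum: C(3,0)·C(12,6) + C(3,1)·C(12,5) = 924 + 2376 = 3300.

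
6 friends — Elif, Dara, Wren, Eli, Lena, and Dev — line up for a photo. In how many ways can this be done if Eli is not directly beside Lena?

480

There are 6! = 720 arrangements in all. If Eli and Lena are adjacent, merging them into one block gives 2·(5)! = 240 arrangements.
Complementary counting: 720 − 240 = 480.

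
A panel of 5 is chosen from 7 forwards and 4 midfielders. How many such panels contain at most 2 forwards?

91

Split by how many forwards are chosen (0 through 2).
Sum: C(7,0)·C(4,5) + C(7,1)·C(4,4) + C(7,2)·C(4,3) = 0 + 7 + 84 = 91.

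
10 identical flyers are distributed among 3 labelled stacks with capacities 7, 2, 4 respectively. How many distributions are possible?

9

Without the upper bounds there are C(12,2) = 66 ways to split 10 among 3 stacks.
Subtract solutions that violate a single cap (substitute x_i' = x_i − (cap_i+1)): x_1 ≥ 8 gives C(4,2) = 6; x_2 ≥ 3 gives C(9,2) = 36; x_3 ≥ 5 gives C(7,2) = 21. Together 63.
Add back pairs where two caps are both exceeded: 0 + 0 + 6 = 6.
By inclusion–exclusion the count is 66 − 63 + 6 = 9.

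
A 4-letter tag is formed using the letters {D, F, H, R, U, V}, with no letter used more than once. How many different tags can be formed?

360

This is a permutation of 4 out of 6: P(6,4) = 6!/2!.
6 × 5 × 4 × 3 = 360.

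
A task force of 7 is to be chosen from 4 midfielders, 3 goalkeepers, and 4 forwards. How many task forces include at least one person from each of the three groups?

With no constraint there are C(11,7) = 330 possible selections.
Selections missing a whole group: no midfielders → C(7,7) = 1; no goalkeepers → C(8,7) = 8; no forwards → C(7,7) = 1.
Add back selections omitting two groups (i.e. drawn from a single group): C(4,7) + C(3,7) + C(4,7) = 0.
By inclusion–exclusion: 330 − 10 + 0 = 320.

320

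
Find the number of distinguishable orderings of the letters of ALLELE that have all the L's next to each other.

12

Treat the 3 copies of L as a single block. The multiset to arrange is then {LLL, A, E, E}, 4 items in all.
That gives (4)!/(2!) = 12 arrangements.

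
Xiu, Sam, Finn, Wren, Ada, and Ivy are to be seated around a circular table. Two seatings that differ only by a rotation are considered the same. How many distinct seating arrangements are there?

120

Fix one person's seat to break rotational symmetry; the remaining 5 people can be arranged in (5)! = 120 ways.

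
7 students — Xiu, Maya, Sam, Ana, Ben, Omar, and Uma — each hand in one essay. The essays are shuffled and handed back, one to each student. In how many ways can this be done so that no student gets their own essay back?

This is the derangement count D_7: permutations of 7 items with no fixed point.
By inclusion–exclusion this is Σ_{j=0}^{7} (−1)^j C(7,j)·(7−j)!.
Computing: 5040 − 5040 + 2520 − 840 + 210 − 42 + 7 − 1 = 1854.

1854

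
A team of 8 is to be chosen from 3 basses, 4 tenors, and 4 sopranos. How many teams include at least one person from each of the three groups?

With no constraint there are C(11,8) = 165 possible selections.
Selections missing a whole group: no basses → C(8,8) = 1; no tenors → C(7,8) = 0; no sopranos → C(7,8) = 0.
Add back selections omitting two groups (i.e. drawn from a single group): C(3,8) + C(4,8) + C(4,8) = 0.
By inclusion–exclusion: 165 − 1 + 0 = 164.

164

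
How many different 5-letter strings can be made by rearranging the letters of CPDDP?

The 5 letters of CPDDP have repeats: D appearing twice and P appearing twice.
Dividing 5! = 120 by 2!·2! = 4 for the repeated letters gives 30.

30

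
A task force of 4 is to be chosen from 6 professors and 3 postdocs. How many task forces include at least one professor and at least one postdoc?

111

Unrestricted: C(9,4) = 126 ways to pick any 4 of the 9.
Subtract selections that omit an entire group: no professors → C(3,4) = 0; no postdocs → C(6,4) = 15.
Both groups omitted at once is impossible, so 126 − 15 = 111.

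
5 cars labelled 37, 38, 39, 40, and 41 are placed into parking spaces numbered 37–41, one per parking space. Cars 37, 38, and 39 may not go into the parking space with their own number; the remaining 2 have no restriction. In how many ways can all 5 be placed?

64

Let Aᵢ (for i ∈ {37, 38, 39}) be the placements that put car i in its forbidden parking space. Any j of these fix j positions, leaving (5−j)! ways to fill the rest, and there are C(3,j) ways to pick which j.
By inclusion–exclusion, the number of valid placements is Σ_{j=0}^{3} (−1)^j C(3,j)·(5−j)!.
Computing: 120 − 72 + 18 − 2 = 64.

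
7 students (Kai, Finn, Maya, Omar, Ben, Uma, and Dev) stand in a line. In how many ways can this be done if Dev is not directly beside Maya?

There are 7! = 5040 arrangements in all. If Dev and Maya are adjacent, merging them into one block gives 2·(6)! = 1440 arrangements.
Complementary counting: 5040 − 1440 = 3600.

3600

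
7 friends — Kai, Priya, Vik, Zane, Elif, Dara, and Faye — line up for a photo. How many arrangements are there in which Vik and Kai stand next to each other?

1440

Glue Vik and Kai into one block (2 internal orders), leaving 6 units to arrange in a row.
So the count is 2·(6)! = 1440.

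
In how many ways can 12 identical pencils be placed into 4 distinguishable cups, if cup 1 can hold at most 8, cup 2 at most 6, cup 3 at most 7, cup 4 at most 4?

Ignoring the caps, the number of non-negative solutions to x_1+…+x_4 = 12 is C(15,3) = 455.
Subtract solutions that violate a single cap (substitute x_i' = x_i − (cap_i+1)): x_1 ≥ 9 gives C(6,3) = 20; x_2 ≥ 7 gives C(8,3) = 56; x_3 ≥ 8 gives C(7,3) = 35; x_4 ≥ 5 gives C(10,3) = 120. Together 231.
Add back pairs where two caps are both exceeded: 0 + 0 + 0 + 0 + 1 + 0 = 1.
By inclusion–exclusion the count is 455 − 231 + 1 = 225.

225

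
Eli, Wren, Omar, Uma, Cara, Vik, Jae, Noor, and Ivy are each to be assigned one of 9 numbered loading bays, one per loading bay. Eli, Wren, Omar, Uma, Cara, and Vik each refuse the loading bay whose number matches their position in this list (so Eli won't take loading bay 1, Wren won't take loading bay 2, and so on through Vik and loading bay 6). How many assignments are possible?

Let Aᵢ (for 1 ≤ i ≤ 6) be the placements that put person i in their forbidden loading bay. Any j of these fix j positions, leaving (9−j)! ways to fill the rest, and there are C(6,j) ways to pick which j.
By inclusion–exclusion, the number of valid placements is Σ_{j=0}^{6} (−1)^j C(6,j)·(9−j)!.
Computing: 362880 − 241920 + 75600 − 14400 + 1800 − 144 + 6 = 183822.

183822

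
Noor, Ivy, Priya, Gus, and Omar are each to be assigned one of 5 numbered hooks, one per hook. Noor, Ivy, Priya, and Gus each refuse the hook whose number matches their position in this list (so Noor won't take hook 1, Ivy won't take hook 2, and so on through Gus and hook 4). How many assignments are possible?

53

Let Aᵢ (for 1 ≤ i ≤ 4) be the placements that put person i in their forbidden hook. Any j of these fix j positions, leaving (5−j)! ways to fill the rest, and there are C(4,j) ways to pick which j.
By inclusion–exclusion, the number of valid placements is Σ_{j=0}^{4} (−1)^j C(4,j)·(5−j)!.
Computing: 120 − 96 + 36 − 8 + 1 = 53.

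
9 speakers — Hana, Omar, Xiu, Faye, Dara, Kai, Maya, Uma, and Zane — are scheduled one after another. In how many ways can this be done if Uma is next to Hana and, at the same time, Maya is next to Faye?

Treat {Uma,Hana} as one block (2 orders) and {Maya,Faye} as another (2 orders).
That leaves 7 units to arrange: 2 × 2 × 7! = 4 × 5040 = 20160.

20160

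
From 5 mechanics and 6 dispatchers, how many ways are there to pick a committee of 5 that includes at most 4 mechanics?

Split by how many mechanics are chosen (0 through 4).
Sum: C(5,0)·C(6,5) + C(5,1)·C(6,4) + C(5,2)·C(6,3) + C(5,3)·C(6,2) + C(5,4)·C(6,1) = 6 + 75 + 200 + 150 + 30 = 461.

461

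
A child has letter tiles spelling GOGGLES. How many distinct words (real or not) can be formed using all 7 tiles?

Letter multiplicities in GOGGLES: E×1, G×3, L×1, O×1, S×1.
So there are 7! / (3!) = 840 distinguishable arrangements.

840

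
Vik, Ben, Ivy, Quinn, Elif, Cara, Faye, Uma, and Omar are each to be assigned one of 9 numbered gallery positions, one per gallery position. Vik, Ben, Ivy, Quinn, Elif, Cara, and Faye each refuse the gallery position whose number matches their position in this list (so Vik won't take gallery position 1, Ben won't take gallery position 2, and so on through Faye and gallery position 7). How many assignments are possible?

Let Aᵢ (for 1 ≤ i ≤ 7) be the placements that put person i in their forbidden gallery position. Any j of these fix j positions, leaving (9−j)! ways to fill the rest, and there are C(7,j) ways to pick which j.
By inclusion–exclusion, the number of valid placements is Σ_{j=0}^{7} (−1)^j C(7,j)·(9−j)!.
Computing: 362880 − 282240 + 105840 − 25200 + 4200 − 504 + 42 − 2 = 165016.

165016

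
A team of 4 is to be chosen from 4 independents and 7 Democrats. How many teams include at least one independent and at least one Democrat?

294

Unrestricted: C(11,4) = 330 ways to pick any 4 of the 11.
Selections missing a whole group: no independents → C(7,4) = 35; no Democrats → C(4,4) = 1.
Both groups omitted at once is impossible, so 330 − 36 = 294.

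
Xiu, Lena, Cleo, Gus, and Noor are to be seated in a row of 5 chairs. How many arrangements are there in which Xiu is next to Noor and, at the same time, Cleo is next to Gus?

24

Treat {Xiu,Noor} as one block (2 orders) and {Cleo,Gus} as another (2 orders).
That leaves 3 units to arrange: 2 × 2 × 3! = 4 × 6 = 24.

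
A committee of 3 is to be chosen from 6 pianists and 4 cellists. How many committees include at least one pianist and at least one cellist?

Unrestricted: C(10,3) = 120 ways to pick any 3 of the 10.
Subtract selections that omit an entire group: no pianists → C(4,3) = 4; no cellists → C(6,3) = 20.
Both groups omitted at once is impossible, so 120 − 24 = 96.

96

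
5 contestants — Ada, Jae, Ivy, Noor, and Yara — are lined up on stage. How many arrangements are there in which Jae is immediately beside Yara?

48

Place the 3 others and the Jae-Yara pair as 4 objects in a line; the pair has 2 internal arrangements.
So the count is 2·(4)! = 48.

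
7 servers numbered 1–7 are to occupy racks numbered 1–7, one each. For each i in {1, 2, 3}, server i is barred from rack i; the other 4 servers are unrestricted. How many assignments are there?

3216

Let Aᵢ (for i ∈ {1, 2, 3}) be the placements that put server i in its forbidden rack. Any j of these fix j positions, leaving (7−j)! ways to fill the rest, and there are C(3,j) ways to pick which j.
By inclusion–exclusion, the number of valid placements is Σ_{j=0}^{3} (−1)^j C(3,j)·(7−j)!.
Computing: 5040 − 2160 + 360 − 24 = 3216.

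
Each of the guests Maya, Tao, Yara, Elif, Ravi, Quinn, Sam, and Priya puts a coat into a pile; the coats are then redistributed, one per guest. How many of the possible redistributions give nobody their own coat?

Let Aᵢ be the assignments in which guest i gets their own coat. We want the size of the complement of A₁∪…∪A_8.
By inclusion–exclusion this is Σ_{j=0}^{8} (−1)^j C(8,j)·(8−j)!.
Computing: 40320 − 40320 + 20160 − 6720 + 1680 − 336 + 56 − 8 + 1 = 14833.

14833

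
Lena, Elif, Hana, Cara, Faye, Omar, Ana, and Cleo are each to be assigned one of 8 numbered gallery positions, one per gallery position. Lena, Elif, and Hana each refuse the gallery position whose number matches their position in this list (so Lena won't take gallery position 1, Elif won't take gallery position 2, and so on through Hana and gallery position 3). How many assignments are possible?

27240

Let Aᵢ (for i ∈ {1, 2, 3}) be the placements that put person i in their forbidden gallery position. Any j of these fix j positions, leaving (8−j)! ways to fill the rest, and there are C(3,j) ways to pick which j.
By inclusion–exclusion, the number of valid placements is Σ_{j=0}^{3} (−1)^j C(3,j)·(8−j)!.
Computing: 40320 − 15120 + 2160 − 120 = 27240.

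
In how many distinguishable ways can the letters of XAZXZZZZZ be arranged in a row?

XAZXZZZZZ has 9 letters with X appearing twice and Z appearing 6 times.
The number of distinct arrangements is 9!/(6!·2!) = 362880/1440 = 252.

252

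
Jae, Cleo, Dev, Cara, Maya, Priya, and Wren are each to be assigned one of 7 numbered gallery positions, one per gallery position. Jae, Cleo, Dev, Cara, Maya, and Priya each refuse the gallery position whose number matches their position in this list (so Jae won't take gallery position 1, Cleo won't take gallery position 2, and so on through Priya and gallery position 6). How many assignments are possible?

Let Aᵢ (for 1 ≤ i ≤ 6) be the placements that put person i in their forbidden gallery position. Any j of these fix j positions, leaving (7−j)! ways to fill the rest, and there are C(6,j) ways to pick which j.
By inclusion–exclusion, the number of valid placements is Σ_{j=0}^{6} (−1)^j C(6,j)·(7−j)!.
Computing: 5040 − 4320 + 1800 − 480 + 90 − 12 + 1 = 2119.

2119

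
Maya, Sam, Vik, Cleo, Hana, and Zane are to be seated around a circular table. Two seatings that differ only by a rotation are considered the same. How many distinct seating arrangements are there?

120

Seat Maya anywhere (absorbing the rotational symmetry), then permute the other 5: (5)! = 120.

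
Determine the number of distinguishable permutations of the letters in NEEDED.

Letter multiplicities in NEEDED: D×2, E×3, N×1.
So there are 6! / (3!·2!) = 60 distinguishable arrangements.

60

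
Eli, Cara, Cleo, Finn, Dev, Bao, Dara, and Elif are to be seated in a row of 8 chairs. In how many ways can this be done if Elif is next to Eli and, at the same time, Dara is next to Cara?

2880

Treat {Elif,Eli} as one block (2 orders) and {Dara,Cara} as another (2 orders).
That leaves 6 units to arrange: 2 × 2 × 6! = 4 × 720 = 2880.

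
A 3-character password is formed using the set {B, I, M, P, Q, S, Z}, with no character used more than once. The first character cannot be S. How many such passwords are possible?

The first character has 7−1 = 6 choices (anything except S).
The remaining 2 characters are filled from the other 6 symbols without repetition: 6 × 5 = 30.
Total: 6 × 30 = 180.

180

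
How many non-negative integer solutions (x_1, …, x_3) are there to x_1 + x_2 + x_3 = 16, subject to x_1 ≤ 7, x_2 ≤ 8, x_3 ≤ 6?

Without the upper bounds there are C(18,2) = 153 ways to split 16 among 3 variables.
Subtract solutions that violate a single cap (substitute x_i' = x_i − (cap_i+1)): x_1 ≥ 8 gives C(10,2) = 45; x_2 ≥ 9 gives C(9,2) = 36; x_3 ≥ 7 gives C(11,2) = 55. Together 136.
Add back pairs where two caps are both exceeded: 0 + 3 + 1 = 4.
By inclusion–exclusion the count is 153 − 136 + 4 = 21.

21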